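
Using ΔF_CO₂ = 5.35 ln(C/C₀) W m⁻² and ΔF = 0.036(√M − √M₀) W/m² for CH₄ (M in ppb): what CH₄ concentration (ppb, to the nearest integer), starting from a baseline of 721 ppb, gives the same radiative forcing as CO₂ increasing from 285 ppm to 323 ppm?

CO₂ forcing: 5.35 × ln(323/285) = 5.35 × 0.125163 = 0.66962 W/m².
Set 0.036(√M − √721) = 0.66962: √M = 0.66962/0.036 + √721 = 18.6006 + 26.8514 = 45.4520.
M = (45.4520)² = 2065.88 ppb.

M ≈ 2066 ppb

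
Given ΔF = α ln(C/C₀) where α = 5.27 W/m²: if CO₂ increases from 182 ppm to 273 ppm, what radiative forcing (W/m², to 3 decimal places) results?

ΔF = 2.137 W/m²

CO₂: 5.27 × ln(273/182) = 5.27 × ln(1.50000) = 5.27 × 0.40547 = 2.1368 W/m².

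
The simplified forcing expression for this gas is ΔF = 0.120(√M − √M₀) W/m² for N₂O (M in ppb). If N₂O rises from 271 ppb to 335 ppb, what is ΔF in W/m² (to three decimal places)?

N₂O: 0.120 × (√335 − √271) = 0.120 × (18.3030 − 16.4621) = 0.120 × 1.8409 = 0.2209 W/m².

ΔF = 0.221 W/m²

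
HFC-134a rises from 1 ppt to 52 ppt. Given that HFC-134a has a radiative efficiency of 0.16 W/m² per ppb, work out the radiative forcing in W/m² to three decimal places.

ΔF = 0.008 W/m²

HFC-134a: Δ = 52 − 1 = 51 ppt = 0.051 ppb; ΔF = 0.16 × 0.051 = 0.0082 W/m².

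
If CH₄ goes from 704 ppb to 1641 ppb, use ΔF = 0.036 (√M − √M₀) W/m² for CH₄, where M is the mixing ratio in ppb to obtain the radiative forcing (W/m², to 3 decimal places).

ΔF = 0.503 W/m²

CH₄: 0.036 × (√1641 − √704) = 0.036 × (40.5093 − 26.5330) = 0.036 × 13.9763 = 0.5031 W/m².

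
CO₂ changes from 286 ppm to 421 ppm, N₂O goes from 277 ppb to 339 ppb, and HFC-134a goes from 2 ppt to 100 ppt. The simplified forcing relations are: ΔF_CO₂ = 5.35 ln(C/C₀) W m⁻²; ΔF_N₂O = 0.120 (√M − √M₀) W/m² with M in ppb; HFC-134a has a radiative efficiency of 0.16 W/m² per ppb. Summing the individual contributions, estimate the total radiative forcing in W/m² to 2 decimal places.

ΔF = 2.30 W/m²

CO₂: 5.35 × ln(421/286) = 5.35 × ln(1.47203) = 5.35 × 0.38664 = 2.0685 W/m².
N₂O: 0.120 × (√339 − √277) = 0.120 × (18.4120 − 16.6433) = 0.120 × 1.7687 = 0.2122 W/m².
HFC-134a: Δ = 100 − 2 = 98 ppt = 0.098 ppb; ΔF = 0.16 × 0.098 = 0.0157 W/m².
Total ΔF = 2.0685 + 0.2122 + 0.0157 = 2.2964 W/m².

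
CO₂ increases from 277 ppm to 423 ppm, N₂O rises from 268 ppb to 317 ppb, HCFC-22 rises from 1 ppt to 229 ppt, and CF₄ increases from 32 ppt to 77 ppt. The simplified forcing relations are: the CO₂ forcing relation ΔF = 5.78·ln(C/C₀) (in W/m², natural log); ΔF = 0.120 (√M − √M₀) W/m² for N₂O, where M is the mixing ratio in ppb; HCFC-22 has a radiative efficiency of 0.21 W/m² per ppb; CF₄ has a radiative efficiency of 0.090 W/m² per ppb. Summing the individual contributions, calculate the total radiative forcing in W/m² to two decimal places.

CO₂: 5.78 × ln(423/277) = 5.78 × ln(1.52708) = 5.78 × 0.42336 = 2.4470 W/m².
N₂O: 0.120 × (√317 − √268) = 0.120 × (17.8045 − 16.3707) = 0.120 × 1.4338 = 0.1721 W/m².
HCFC-22: Δ = 229 − 1 = 228 ppt = 0.228 ppb; ΔF = 0.21 × 0.228 = 0.0479 W/m².
CF₄: Δ = 77 − 32 = 45 ppt = 0.045 ppb; ΔF = 0.090 × 0.045 = 0.0041 W/m².
Total ΔF = 2.4470 + 0.1721 + 0.0479 + 0.0041 = 2.6711 W/m².

ΔF = 2.67 W/m²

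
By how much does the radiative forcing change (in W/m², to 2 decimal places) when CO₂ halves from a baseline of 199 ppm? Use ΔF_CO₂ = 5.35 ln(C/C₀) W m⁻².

Because the forcing depends only on the ratio C/C₀, the initial concentration does not enter.
ΔF = 5.35 × ln(0.5) = 5.35 × -0.69315 = -3.7084 W/m².

ΔF = -3.71 W/m²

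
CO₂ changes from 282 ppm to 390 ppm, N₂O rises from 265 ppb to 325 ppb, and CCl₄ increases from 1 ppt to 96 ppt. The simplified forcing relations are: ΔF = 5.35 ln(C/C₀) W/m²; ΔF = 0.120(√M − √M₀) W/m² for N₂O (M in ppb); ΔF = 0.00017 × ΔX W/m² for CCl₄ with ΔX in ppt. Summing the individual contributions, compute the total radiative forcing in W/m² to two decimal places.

ΔF = 1.96 W/m²

CO₂: 5.35 × ln(390/282) = 5.35 × ln(1.38298) = 5.35 × 0.32424 = 1.7347 W/m².
N₂O: 0.120 × (√325 − √265) = 0.120 × (18.0278 − 16.2788) = 0.120 × 1.7490 = 0.2099 W/m².
CCl₄: ΔF = 0.00017 × (96 − 1) = 0.00017 × 95 = 0.0162 W/m².
Total ΔF = 1.7347 + 0.2099 + 0.0162 = 1.9608 W/m².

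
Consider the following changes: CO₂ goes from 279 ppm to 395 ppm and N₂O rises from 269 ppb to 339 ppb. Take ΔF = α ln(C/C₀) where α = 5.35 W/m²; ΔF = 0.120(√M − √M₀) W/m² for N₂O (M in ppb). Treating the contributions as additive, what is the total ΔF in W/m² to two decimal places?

CO₂: 5.35 × ln(395/279) = 5.35 × ln(1.41577) = 5.35 × 0.34767 = 1.8600 W/m².
N₂O: 0.120 × (√339 − √269) = 0.120 × (18.4120 − 16.4012) = 0.120 × 2.0108 = 0.2413 W/m².
Total ΔF = 1.8600 + 0.2413 = 2.1013 W/m².

ΔF = 2.10 W/m²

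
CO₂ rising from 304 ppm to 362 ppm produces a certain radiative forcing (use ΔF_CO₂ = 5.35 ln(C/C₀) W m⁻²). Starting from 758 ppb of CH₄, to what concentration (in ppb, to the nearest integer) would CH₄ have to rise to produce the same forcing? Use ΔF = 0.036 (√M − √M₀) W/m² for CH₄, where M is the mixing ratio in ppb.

M ≈ 2860 ppb

CO₂ forcing: 5.35 × ln(362/304) = 5.35 × 0.174617 = 0.93420 W/m².
Set 0.036(√M − √758) = 0.93420: √M = 0.93420/0.036 + √758 = 25.9500 + 27.5318 = 53.4818.
M = (53.4818)² = 2860.30 ppb.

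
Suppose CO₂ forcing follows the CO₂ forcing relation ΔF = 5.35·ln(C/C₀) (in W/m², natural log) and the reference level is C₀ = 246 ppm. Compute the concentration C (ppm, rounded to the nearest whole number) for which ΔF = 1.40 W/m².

C ≈ 320 ppm

Set 5.35 ln(C/246) = 1.40, so ln(C/246) = 1.40/5.35 = 0.26168.
Then C/246 = e^0.26168 = 1.29911, giving C = 246 × 1.29911 = 319.58 ppm.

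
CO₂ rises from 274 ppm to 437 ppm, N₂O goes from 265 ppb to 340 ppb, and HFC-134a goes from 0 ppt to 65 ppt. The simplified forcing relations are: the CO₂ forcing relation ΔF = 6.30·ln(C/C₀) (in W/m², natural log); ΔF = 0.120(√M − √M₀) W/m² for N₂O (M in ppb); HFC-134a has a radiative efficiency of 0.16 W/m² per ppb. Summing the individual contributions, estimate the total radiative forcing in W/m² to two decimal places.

CO₂: 6.30 × ln(437/274) = 6.30 × ln(1.59489) = 6.30 × 0.46680 = 2.9408 W/m².
N₂O: 0.120 × (√340 − √265) = 0.120 × (18.4391 − 16.2788) = 0.120 × 2.1603 = 0.2592 W/m².
HFC-134a: Δ = 65 − 0 = 65 ppt = 0.065 ppb; ΔF = 0.16 × 0.065 = 0.0104 W/m².
Total ΔF = 2.9408 + 0.2592 + 0.0104 = 3.2104 W/m².

ΔF = 3.21 W/m²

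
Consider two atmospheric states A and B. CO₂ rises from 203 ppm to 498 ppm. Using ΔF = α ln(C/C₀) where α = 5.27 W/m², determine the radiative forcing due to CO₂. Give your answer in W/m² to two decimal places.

CO₂: 5.27 × ln(498/203) = 5.27 × ln(2.45320) = 5.27 × 0.89739 = 4.7292 W/m².

ΔF = 4.73 W/m²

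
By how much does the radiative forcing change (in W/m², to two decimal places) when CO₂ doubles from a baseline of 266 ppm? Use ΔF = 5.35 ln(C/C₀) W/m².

ΔF = 5.35 × ln(2) = 5.35 × 0.69315 = 3.7084 W/m².

ΔF = 3.71 W/m²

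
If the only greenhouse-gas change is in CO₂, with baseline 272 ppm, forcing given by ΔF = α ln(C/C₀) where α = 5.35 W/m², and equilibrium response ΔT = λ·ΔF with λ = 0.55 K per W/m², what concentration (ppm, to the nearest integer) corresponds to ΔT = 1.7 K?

Required forcing: ΔF = ΔT/λ = 1.7/0.55 = 3.0909 W/m².
Then ln(C/272) = ΔF/5.35 = 3.0909/5.35 = 0.57774.
So C = 272 × e^0.57774 = 272 × 1.78201 = 484.71 ppm.

C ≈ 485 ppm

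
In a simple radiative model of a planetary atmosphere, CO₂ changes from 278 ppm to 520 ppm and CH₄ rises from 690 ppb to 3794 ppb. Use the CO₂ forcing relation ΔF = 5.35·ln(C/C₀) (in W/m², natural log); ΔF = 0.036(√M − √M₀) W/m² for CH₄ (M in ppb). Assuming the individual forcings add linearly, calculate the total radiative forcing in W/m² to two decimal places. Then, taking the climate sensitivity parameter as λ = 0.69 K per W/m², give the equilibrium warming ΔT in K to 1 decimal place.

CO₂: 5.35 × ln(520/278) = 5.35 × ln(1.87050) = 5.35 × 0.62621 = 3.3502 W/m².
CH₄: 0.036 × (√3794 − √690) = 0.036 × (61.5955 − 26.2679) = 0.036 × 35.3276 = 1.2718 W/m².
Total ΔF = 3.3502 + 1.2718 = 4.6220 W/m².
ΔT = λ ΔF = 0.69 × 4.62 = 3.1878 K.

ΔF = 4.62 W/m²; ΔT = 3.2 K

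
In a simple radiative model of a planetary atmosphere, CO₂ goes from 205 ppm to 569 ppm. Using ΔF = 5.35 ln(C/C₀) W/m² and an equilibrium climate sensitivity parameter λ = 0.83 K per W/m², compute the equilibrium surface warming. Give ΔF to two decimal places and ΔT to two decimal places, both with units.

CO₂: 5.35 × ln(569/205) = 5.35 × ln(2.77561) = 5.35 × 1.02087 = 5.4617 W/m².
ΔT = λ ΔF = 0.83 × 5.46 = 4.5318 K.

ΔF = 5.46 W/m²; ΔT = 4.53 K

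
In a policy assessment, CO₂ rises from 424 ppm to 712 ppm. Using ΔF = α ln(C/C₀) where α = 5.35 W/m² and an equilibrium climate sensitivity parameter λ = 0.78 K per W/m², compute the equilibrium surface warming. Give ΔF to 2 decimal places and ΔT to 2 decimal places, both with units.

CO₂: 5.35 × ln(712/424) = 5.35 × ln(1.67925) = 5.35 × 0.51835 = 2.7732 W/m².
ΔT = λ ΔF = 0.78 × 2.77 = 2.1606 K.

ΔF = 2.77 W/m²; ΔT = 2.16 K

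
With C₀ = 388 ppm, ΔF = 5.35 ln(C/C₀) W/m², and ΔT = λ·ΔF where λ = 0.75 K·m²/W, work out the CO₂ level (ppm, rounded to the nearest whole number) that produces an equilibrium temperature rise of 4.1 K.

C ≈ 1078 ppm

Required forcing: ΔF = ΔT/λ = 4.1/0.75 = 5.4667 W/m².
Then ln(C/388) = ΔF/5.35 = 5.4667/5.35 = 1.02181.
So C = 388 × e^1.02181 = 388 × 2.77822 = 1077.95 ppm.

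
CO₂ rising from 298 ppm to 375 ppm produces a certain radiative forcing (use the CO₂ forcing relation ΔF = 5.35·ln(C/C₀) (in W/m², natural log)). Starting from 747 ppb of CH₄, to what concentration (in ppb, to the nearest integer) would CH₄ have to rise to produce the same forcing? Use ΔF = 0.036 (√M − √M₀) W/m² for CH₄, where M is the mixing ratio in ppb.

M ≈ 3781 ppb

CO₂ forcing: 5.35 × ln(375/298) = 5.35 × 0.229833 = 1.22961 W/m².
Set 0.036(√M − √747) = 1.22961: √M = 1.22961/0.036 + √747 = 34.1558 + 27.3313 = 61.4871.
M = (61.4871)² = 3780.66 ppb.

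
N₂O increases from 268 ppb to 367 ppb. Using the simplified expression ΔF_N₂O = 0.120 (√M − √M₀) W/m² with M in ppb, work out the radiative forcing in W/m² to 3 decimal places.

ΔF = 0.334 W/m²

N₂O: 0.120 × (√367 − √268) = 0.120 × (19.1572 − 16.3707) = 0.120 × 2.7865 = 0.3344 W/m².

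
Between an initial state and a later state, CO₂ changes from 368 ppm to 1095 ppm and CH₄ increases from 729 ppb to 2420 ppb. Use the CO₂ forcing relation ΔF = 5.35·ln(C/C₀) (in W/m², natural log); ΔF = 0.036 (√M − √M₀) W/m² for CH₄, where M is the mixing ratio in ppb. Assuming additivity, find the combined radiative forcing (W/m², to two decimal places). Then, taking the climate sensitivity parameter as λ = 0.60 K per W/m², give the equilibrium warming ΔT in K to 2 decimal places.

ΔF = 6.63 W/m²; ΔT = 3.98 K

CO₂: 5.35 × ln(1095/368) = 5.35 × ln(2.97554) = 5.35 × 1.09043 = 5.8338 W/m².
CH₄: 0.036 × (√2420 − √729) = 0.036 × (49.1935 − 27.0000) = 0.036 × 22.1935 = 0.7990 W/m².
Total ΔF = 5.8338 + 0.7990 = 6.6328 W/m².
ΔT = λ ΔF = 0.60 × 6.63 = 3.9780 K.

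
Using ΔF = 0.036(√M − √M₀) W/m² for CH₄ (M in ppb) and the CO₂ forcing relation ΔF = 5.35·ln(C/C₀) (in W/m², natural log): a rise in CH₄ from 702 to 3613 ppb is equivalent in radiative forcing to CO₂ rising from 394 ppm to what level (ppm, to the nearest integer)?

CH₄ forcing: 0.036 × (√3613 − √702) = 0.036 × (60.1082 − 26.4953) = 0.036 × 33.6129 = 1.21006 W/m².
Set 5.35 ln(C/394) = 1.21006: ln(C/394) = 1.21006/5.35 = 0.22618, so C = 394 × e^0.22618 = 394 × 1.25380 = 494.00 ppm.

C ≈ 494 ppm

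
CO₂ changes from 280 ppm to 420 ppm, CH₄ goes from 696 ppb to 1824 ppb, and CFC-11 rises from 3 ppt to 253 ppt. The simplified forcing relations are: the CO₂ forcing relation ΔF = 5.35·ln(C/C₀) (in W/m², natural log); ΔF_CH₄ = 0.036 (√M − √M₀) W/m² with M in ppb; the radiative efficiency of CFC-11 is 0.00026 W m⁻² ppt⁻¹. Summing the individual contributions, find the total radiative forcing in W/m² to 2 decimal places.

CO₂: 5.35 × ln(420/280) = 5.35 × ln(1.50000) = 5.35 × 0.40547 = 2.1693 W/m².
CH₄: 0.036 × (√1824 − √696) = 0.036 × (42.7083 − 26.3818) = 0.036 × 16.3265 = 0.5878 W/m².
CFC-11: ΔF = 0.00026 × (253 − 3) = 0.00026 × 250 = 0.0650 W/m².
Total ΔF = 2.1693 + 0.5878 + 0.0650 = 2.8221 W/m².

ΔF = 2.82 W/m²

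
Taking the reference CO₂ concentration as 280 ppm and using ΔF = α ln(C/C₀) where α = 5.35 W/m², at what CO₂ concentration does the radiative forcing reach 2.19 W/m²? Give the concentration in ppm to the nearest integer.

Set 5.35 ln(C/280) = 2.19, so ln(C/280) = 2.19/5.35 = 0.40935.
Then C/280 = e^0.40935 = 1.50584, giving C = 280 × 1.50584 = 421.64 ppm.

C ≈ 422 ppm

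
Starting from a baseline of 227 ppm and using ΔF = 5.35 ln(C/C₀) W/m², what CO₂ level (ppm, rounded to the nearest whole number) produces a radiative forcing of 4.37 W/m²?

Set 5.35 ln(C/227) = 4.37, so ln(C/227) = 4.37/5.35 = 0.81682.
Then C/227 = e^0.81682 = 2.26329, giving C = 227 × 2.26329 = 513.77 ppm.

C ≈ 514 ppm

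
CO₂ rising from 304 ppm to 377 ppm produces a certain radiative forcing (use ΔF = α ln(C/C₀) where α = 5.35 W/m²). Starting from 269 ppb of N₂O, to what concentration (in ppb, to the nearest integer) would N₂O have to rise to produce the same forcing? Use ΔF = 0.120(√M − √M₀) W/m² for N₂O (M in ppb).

CO₂ forcing: 5.35 × ln(377/304) = 5.35 × 0.215217 = 1.15141 W/m².
Set 0.120(√M − √269) = 1.15141: √M = 1.15141/0.120 + √269 = 9.5951 + 16.4012 = 25.9963.
M = (25.9963)² = 675.81 ppb.

M ≈ 676 ppb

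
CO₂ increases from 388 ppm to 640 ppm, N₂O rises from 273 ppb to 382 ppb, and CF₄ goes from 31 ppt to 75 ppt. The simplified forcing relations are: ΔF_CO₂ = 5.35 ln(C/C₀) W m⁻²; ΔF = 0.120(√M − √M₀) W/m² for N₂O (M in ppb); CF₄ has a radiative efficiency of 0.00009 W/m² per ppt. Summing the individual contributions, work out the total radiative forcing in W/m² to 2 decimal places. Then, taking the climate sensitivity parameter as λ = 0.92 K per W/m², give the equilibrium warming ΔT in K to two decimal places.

ΔF = 3.04 W/m²; ΔT = 2.80 K

CO₂: 5.35 × ln(640/388) = 5.35 × ln(1.64948) = 5.35 × 0.50046 = 2.6775 W/m².
N₂O: 0.120 × (√382 − √273) = 0.120 × (19.5448 − 16.5227) = 0.120 × 3.0221 = 0.3627 W/m².
CF₄: ΔF = 0.00009 × (75 − 31) = 0.00009 × 44 = 0.0040 W/m².
Total ΔF = 2.6775 + 0.3627 + 0.0040 = 3.0442 W/m².
ΔT = λ ΔF = 0.92 × 3.04 = 2.7968 K.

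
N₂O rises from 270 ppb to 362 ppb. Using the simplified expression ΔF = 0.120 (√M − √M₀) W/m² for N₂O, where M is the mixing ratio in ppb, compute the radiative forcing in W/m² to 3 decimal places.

ΔF = 0.311 W/m²

N₂O: 0.120 × (√362 − √270) = 0.120 × (19.0263 − 16.4317) = 0.120 × 2.5946 = 0.3114 W/m².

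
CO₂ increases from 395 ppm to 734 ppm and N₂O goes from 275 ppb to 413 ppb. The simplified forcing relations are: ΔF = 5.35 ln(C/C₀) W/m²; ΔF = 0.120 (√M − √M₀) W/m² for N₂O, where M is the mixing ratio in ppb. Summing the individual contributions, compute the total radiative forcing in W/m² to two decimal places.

CO₂: 5.35 × ln(734/395) = 5.35 × ln(1.85823) = 5.35 × 0.61962 = 3.3150 W/m².
N₂O: 0.120 × (√413 − √275) = 0.120 × (20.3224 − 16.5831) = 0.120 × 3.7393 = 0.4487 W/m².
Total ΔF = 3.3150 + 0.4487 = 3.7637 W/m².

ΔF = 3.76 W/m²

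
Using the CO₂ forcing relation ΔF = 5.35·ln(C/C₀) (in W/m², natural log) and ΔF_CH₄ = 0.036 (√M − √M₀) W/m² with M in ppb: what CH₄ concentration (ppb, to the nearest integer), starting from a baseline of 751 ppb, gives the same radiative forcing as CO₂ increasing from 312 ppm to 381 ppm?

CO₂ forcing: 5.35 × ln(381/312) = 5.35 × 0.199796 = 1.06891 W/m².
Set 0.036(√M − √751) = 1.06891: √M = 1.06891/0.036 + √751 = 29.6919 + 27.4044 = 57.0963.
M = (57.0963)² = 3259.99 ppb.

M ≈ 3260 ppb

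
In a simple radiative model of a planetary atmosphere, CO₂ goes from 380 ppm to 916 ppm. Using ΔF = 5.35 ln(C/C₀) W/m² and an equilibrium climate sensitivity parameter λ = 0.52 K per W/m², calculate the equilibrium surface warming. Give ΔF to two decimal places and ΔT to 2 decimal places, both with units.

CO₂: 5.35 × ln(916/380) = 5.35 × ln(2.41053) = 5.35 × 0.87985 = 4.7072 W/m².
ΔT = λ ΔF = 0.52 × 4.71 = 2.4492 K.

ΔF = 4.71 W/m²; ΔT = 2.45 K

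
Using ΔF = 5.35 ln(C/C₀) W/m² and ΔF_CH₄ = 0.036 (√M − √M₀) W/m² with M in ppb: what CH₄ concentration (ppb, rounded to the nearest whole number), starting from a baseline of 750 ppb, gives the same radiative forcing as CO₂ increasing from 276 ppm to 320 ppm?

CO₂ forcing: 5.35 × ln(320/276) = 5.35 × 0.147920 = 0.79137 W/m².
Set 0.036(√M − √750) = 0.79137: √M = 0.79137/0.036 + √750 = 21.9825 + 27.3861 = 49.3686.
M = (49.3686)² = 2437.26 ppb.

M ≈ 2437 ppb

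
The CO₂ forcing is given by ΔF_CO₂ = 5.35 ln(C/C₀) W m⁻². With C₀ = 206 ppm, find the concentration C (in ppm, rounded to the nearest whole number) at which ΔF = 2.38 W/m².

Set 5.35 ln(C/206) = 2.38, so ln(C/206) = 2.38/5.35 = 0.44486.
Then C/206 = e^0.44486 = 1.56027, giving C = 206 × 1.56027 = 321.42 ppm.

C ≈ 321 ppm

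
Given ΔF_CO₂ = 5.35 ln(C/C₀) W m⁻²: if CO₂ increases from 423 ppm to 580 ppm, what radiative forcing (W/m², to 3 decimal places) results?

CO₂: 5.35 × ln(580/423) = 5.35 × ln(1.37116) = 5.35 × 0.31566 = 1.6888 W/m².

ΔF = 1.689 W/m²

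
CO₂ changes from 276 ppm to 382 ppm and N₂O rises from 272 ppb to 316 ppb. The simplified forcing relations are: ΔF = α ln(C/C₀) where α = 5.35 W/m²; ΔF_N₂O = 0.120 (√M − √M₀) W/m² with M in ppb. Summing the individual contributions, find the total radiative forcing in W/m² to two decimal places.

CO₂: 5.35 × ln(382/276) = 5.35 × ln(1.38406) = 5.35 × 0.32502 = 1.7389 W/m².
N₂O: 0.120 × (√316 − √272) = 0.120 × (17.7764 − 16.4924) = 0.120 × 1.2840 = 0.1541 W/m².
Total ΔF = 1.7389 + 0.1541 = 1.8930 W/m².

ΔF = 1.89 W/m²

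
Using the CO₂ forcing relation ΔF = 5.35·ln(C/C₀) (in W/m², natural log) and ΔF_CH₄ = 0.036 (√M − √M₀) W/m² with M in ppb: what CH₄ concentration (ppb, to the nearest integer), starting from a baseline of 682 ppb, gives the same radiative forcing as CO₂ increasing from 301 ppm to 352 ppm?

M ≈ 2438 ppb

CO₂ forcing: 5.35 × ln(352/301) = 5.35 × 0.156521 = 0.83739 W/m².
Set 0.036(√M − √682) = 0.83739: √M = 0.83739/0.036 + √682 = 23.2608 + 26.1151 = 49.3759.
M = (49.3759)² = 2437.98 ppb.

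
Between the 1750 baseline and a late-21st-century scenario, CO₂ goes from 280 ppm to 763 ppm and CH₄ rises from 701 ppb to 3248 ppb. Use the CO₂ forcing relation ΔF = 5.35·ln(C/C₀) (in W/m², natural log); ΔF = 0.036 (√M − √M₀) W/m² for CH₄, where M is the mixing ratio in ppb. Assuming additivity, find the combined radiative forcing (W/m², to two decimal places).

CO₂: 5.35 × ln(763/280) = 5.35 × ln(2.72500) = 5.35 × 1.00247 = 5.3632 W/m².
CH₄: 0.036 × (√3248 − √701) = 0.036 × (56.9912 − 26.4764) = 0.036 × 30.5148 = 1.0985 W/m².
Total ΔF = 5.3632 + 1.0985 = 6.4617 W/m².

ΔF = 6.46 W/m²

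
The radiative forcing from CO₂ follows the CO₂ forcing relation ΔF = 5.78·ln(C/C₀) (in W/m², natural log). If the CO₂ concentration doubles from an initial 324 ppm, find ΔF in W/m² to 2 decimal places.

Because the forcing depends only on the ratio C/C₀, the initial concentration does not enter.
ΔF = 5.78 × ln(2) = 5.78 × 0.69315 = 4.0064 W/m².

ΔF = 4.01 W/m²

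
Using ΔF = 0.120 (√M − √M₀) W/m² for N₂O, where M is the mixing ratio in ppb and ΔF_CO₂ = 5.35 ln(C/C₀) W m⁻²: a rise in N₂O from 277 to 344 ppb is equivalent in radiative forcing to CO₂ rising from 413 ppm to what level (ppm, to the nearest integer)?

C ≈ 431 ppm

N₂O forcing: 0.120 × (√344 − √277) = 0.120 × (18.5472 − 16.6433) = 0.120 × 1.9039 = 0.22847 W/m².
Set 5.35 ln(C/413) = 0.22847: ln(C/413) = 0.22847/5.35 = 0.04270, so C = 413 × e^0.04270 = 413 × 1.04362 = 431.02 ppm.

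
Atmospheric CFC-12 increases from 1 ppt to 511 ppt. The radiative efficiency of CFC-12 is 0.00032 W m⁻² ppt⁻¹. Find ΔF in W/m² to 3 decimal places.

ΔF = 0.163 W/m²

CFC-12: ΔF = 0.00032 × (511 − 1) = 0.00032 × 510 = 0.1632 W/m².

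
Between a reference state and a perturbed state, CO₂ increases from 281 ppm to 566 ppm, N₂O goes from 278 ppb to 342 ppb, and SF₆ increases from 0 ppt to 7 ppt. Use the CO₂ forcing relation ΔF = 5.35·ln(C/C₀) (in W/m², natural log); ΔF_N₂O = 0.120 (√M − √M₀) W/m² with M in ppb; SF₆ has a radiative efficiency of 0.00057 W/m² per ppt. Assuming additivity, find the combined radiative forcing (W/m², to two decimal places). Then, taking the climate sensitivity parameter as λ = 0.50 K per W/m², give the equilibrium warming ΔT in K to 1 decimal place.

ΔF = 3.97 W/m²; ΔT = 2.0 K

CO₂: 5.35 × ln(566/281) = 5.35 × ln(2.01423) = 5.35 × 0.70024 = 3.7463 W/m².
N₂O: 0.120 × (√342 − √278) = 0.120 × (18.4932 − 16.6733) = 0.120 × 1.8199 = 0.2184 W/m².
SF₆: ΔF = 0.00057 × (7 − 0) = 0.00057 × 7 = 0.0040 W/m².
Total ΔF = 3.7463 + 0.2184 + 0.0040 = 3.9687 W/m².
ΔT = λ ΔF = 0.50 × 3.97 = 1.9850 K.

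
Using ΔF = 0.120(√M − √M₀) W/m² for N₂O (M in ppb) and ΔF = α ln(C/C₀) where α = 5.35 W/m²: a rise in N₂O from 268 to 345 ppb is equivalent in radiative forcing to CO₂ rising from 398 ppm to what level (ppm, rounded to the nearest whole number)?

C ≈ 418 ppm

N₂O forcing: 0.120 × (√345 − √268) = 0.120 × (18.5742 − 16.3707) = 0.120 × 2.2035 = 0.26442 W/m².
Set 5.35 ln(C/398) = 0.26442: ln(C/398) = 0.26442/5.35 = 0.04942, so C = 398 × e^0.04942 = 398 × 1.05066 = 418.16 ppm.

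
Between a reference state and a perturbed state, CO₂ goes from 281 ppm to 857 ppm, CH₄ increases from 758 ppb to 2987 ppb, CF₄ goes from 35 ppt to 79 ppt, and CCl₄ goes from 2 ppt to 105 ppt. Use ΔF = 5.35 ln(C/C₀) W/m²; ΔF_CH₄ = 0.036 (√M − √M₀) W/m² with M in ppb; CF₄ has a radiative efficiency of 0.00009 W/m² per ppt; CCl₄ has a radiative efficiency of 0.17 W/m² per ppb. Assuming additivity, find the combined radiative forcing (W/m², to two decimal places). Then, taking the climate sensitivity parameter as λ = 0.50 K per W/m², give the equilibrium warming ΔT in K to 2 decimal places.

ΔF = 6.96 W/m²; ΔT = 3.48 K

CO₂: 5.35 × ln(857/281) = 5.35 × ln(3.04982) = 5.35 × 1.11508 = 5.9657 W/m².
CH₄: 0.036 × (√2987 − √758) = 0.036 × (54.6535 − 27.5318) = 0.036 × 27.1217 = 0.9764 W/m².
CF₄: ΔF = 0.00009 × (79 − 35) = 0.00009 × 44 = 0.0040 W/m².
CCl₄: Δ = 105 − 2 = 103 ppt = 0.103 ppb; ΔF = 0.17 × 0.103 = 0.0175 W/m².
Total ΔF = 5.9657 + 0.9764 + 0.0040 + 0.0175 = 6.9636 W/m².
ΔT = λ ΔF = 0.50 × 6.96 = 3.4800 K.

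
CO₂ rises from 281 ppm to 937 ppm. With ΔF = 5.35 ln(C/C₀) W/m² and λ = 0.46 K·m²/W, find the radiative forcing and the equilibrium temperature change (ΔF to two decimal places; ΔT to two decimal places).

ΔF = 6.44 W/m²; ΔT = 2.96 K

CO₂: 5.35 × ln(937/281) = 5.35 × ln(3.33452) = 5.35 × 1.20433 = 6.4432 W/m².
ΔT = λ ΔF = 0.46 × 6.44 = 2.9624 K.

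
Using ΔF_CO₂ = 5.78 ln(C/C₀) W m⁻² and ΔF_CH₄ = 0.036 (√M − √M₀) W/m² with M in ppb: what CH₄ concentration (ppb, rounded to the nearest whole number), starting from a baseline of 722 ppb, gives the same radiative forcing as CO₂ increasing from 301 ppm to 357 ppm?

M ≈ 2945 ppb

CO₂ forcing: 5.78 × ln(357/301) = 5.78 × 0.170626 = 0.98622 W/m².
Set 0.036(√M − √722) = 0.98622: √M = 0.98622/0.036 + √722 = 27.3950 + 26.8701 = 54.2651.
M = (54.2651)² = 2944.70 ppb.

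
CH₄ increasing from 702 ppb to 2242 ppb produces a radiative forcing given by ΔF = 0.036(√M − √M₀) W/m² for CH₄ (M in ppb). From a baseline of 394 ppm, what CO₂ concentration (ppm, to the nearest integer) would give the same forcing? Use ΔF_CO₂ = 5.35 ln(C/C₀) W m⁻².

CH₄ forcing: 0.036 × (√2242 − √702) = 0.036 × (47.3498 − 26.4953) = 0.036 × 20.8545 = 0.75076 W/m².
Set 5.35 ln(C/394) = 0.75076: ln(C/394) = 0.75076/5.35 = 0.14033, so C = 394 × e^0.14033 = 394 × 1.15065 = 453.36 ppm.

C ≈ 453 ppm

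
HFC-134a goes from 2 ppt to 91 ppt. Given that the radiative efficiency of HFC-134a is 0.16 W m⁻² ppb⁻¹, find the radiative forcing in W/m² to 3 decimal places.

HFC-134a: Δ = 91 − 2 = 89 ppt = 0.089 ppb; ΔF = 0.16 × 0.089 = 0.0142 W/m².

ΔF = 0.014 W/m²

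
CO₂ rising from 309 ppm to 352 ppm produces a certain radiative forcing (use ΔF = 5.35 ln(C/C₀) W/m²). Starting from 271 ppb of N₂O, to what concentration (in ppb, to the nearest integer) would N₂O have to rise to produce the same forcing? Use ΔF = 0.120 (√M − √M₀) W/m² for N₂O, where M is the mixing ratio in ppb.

M ≈ 496 ppb

CO₂ forcing: 5.35 × ln(352/309) = 5.35 × 0.130290 = 0.69705 W/m².
Set 0.120(√M − √271) = 0.69705: √M = 0.69705/0.120 + √271 = 5.8088 + 16.4621 = 22.2709.
M = (22.2709)² = 495.99 ppb.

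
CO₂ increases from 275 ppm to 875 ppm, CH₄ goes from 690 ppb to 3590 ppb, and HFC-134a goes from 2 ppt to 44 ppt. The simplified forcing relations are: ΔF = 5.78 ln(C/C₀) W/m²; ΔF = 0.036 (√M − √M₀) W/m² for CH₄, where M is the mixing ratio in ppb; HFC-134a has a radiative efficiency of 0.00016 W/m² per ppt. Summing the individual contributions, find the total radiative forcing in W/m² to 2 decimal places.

CO₂: 5.78 × ln(875/275) = 5.78 × ln(3.18182) = 5.78 × 1.15745 = 6.6901 W/m².
CH₄: 0.036 × (√3590 − √690) = 0.036 × (59.9166 − 26.2679) = 0.036 × 33.6487 = 1.2114 W/m².
HFC-134a: ΔF = 0.00016 × (44 − 2) = 0.00016 × 42 = 0.0067 W/m².
Total ΔF = 6.6901 + 1.2114 + 0.0067 = 7.9082 W/m².

ΔF = 7.91 W/m²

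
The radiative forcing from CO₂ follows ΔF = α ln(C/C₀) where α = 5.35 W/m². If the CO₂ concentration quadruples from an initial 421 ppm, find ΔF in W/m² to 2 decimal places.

ΔF = 5.35 × ln(4) = 5.35 × 1.38629 = 7.4167 W/m².

ΔF = 7.42 W/m²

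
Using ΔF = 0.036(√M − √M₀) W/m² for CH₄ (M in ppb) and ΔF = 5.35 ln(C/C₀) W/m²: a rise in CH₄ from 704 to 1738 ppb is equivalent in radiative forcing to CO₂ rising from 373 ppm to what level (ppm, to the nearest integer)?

C ≈ 413 ppm

CH₄ forcing: 0.036 × (√1738 − √704) = 0.036 × (41.6893 − 26.5330) = 0.036 × 15.1563 = 0.54563 W/m².
Set 5.35 ln(C/373) = 0.54563: ln(C/373) = 0.54563/5.35 = 0.10199, so C = 373 × e^0.10199 = 373 × 1.10737 = 413.05 ppm.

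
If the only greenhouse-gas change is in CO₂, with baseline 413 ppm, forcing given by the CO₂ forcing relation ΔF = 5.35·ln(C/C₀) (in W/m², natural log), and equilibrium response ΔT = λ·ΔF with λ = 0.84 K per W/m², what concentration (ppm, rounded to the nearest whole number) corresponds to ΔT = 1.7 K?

C ≈ 603 ppm

Required forcing: ΔF = ΔT/λ = 1.7/0.84 = 2.0238 W/m².
Then ln(C/413) = ΔF/5.35 = 2.0238/5.35 = 0.37828.
So C = 413 × e^0.37828 = 413 × 1.45977 = 602.89 ppm.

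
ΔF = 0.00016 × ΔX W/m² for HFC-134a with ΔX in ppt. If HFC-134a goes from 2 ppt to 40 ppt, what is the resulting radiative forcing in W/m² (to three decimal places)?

HFC-134a: ΔF = 0.00016 × (40 − 2) = 0.00016 × 38 = 0.0061 W/m².

ΔF = 0.006 W/m²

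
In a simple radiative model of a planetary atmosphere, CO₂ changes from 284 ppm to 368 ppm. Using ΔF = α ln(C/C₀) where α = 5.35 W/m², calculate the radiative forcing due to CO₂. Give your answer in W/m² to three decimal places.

CO₂: 5.35 × ln(368/284) = 5.35 × ln(1.29577) = 5.35 × 0.25911 = 1.3862 W/m².

ΔF = 1.386 W/m²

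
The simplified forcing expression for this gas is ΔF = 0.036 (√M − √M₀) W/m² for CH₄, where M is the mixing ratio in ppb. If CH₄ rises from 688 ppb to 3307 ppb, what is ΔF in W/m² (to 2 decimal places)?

ΔF = 1.13 W/m²

CH₄: 0.036 × (√3307 − √688) = 0.036 × (57.5065 − 26.2298) = 0.036 × 31.2767 = 1.1260 W/m².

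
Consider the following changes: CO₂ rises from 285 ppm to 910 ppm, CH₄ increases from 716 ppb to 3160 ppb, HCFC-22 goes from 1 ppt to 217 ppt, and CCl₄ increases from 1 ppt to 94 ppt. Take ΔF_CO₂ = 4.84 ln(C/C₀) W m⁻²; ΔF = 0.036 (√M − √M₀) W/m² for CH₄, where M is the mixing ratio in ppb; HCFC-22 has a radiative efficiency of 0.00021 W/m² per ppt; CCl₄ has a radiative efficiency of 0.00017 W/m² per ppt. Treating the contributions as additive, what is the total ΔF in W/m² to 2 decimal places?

CO₂: 4.84 × ln(910/285) = 4.84 × ln(3.19298) = 4.84 × 1.16095 = 5.6190 W/m².
CH₄: 0.036 × (√3160 − √716) = 0.036 × (56.2139 − 26.7582) = 0.036 × 29.4557 = 1.0604 W/m².
HCFC-22: ΔF = 0.00021 × (217 − 1) = 0.00021 × 216 = 0.0454 W/m².
CCl₄: ΔF = 0.00017 × (94 − 1) = 0.00017 × 93 = 0.0158 W/m².
Total ΔF = 5.6190 + 1.0604 + 0.0454 + 0.0158 = 6.7406 W/m².

ΔF = 6.74 W/m²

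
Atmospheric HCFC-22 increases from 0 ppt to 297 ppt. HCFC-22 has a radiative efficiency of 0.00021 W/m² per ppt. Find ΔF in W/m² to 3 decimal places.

ΔF = 0.062 W/m²

HCFC-22: ΔF = 0.00021 × (297 − 0) = 0.00021 × 297 = 0.0624 W/m².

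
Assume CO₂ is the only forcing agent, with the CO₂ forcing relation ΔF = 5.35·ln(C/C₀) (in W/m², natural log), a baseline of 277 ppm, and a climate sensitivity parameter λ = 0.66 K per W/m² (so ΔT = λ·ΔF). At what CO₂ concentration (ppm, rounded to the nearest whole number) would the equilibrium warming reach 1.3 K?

C ≈ 400 ppm

Required forcing: ΔF = ΔT/λ = 1.3/0.66 = 1.9697 W/m².
Then ln(C/277) = ΔF/5.35 = 1.9697/5.35 = 0.36817.
So C = 277 × e^0.36817 = 277 × 1.44509 = 400.29 ppm.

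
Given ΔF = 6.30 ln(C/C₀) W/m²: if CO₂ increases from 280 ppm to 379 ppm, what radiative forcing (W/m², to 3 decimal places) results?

CO₂: 6.30 × ln(379/280) = 6.30 × ln(1.35357) = 6.30 × 0.30275 = 1.9073 W/m².

ΔF = 1.907 W/m²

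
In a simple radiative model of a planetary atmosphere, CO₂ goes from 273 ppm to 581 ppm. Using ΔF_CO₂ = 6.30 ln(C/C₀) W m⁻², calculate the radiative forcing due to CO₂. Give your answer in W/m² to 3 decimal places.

ΔF = 4.758 W/m²

CO₂: 6.30 × ln(581/273) = 6.30 × ln(2.12821) = 6.30 × 0.75528 = 4.7583 W/m².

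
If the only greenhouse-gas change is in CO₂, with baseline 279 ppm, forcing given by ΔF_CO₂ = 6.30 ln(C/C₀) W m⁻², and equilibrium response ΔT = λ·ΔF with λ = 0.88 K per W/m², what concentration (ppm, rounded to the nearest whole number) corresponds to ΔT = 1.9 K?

C ≈ 393 ppm

Required forcing: ΔF = ΔT/λ = 1.9/0.88 = 2.1591 W/m².
Then ln(C/279) = ΔF/6.30 = 2.1591/6.30 = 0.34271.
So C = 279 × e^0.34271 = 279 × 1.40876 = 393.04 ppm.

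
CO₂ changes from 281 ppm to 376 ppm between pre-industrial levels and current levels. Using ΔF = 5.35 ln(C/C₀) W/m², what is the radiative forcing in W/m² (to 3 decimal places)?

ΔF = 1.558 W/m²

CO₂ absorption bands are partially saturated, so forcing scales with the logarithm of the concentration ratio.
CO₂: 5.35 × ln(376/281) = 5.35 × ln(1.33808) = 5.35 × 0.29124 = 1.5581 W/m².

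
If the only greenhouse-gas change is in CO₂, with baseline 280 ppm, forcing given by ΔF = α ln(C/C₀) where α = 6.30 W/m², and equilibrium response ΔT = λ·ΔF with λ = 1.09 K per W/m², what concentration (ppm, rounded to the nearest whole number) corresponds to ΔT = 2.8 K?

Required forcing: ΔF = ΔT/λ = 2.8/1.09 = 2.5688 W/m².
Then ln(C/280) = ΔF/6.30 = 2.5688/6.30 = 0.40775.
So C = 280 × e^0.40775 = 280 × 1.50343 = 420.96 ppm.

C ≈ 421 ppm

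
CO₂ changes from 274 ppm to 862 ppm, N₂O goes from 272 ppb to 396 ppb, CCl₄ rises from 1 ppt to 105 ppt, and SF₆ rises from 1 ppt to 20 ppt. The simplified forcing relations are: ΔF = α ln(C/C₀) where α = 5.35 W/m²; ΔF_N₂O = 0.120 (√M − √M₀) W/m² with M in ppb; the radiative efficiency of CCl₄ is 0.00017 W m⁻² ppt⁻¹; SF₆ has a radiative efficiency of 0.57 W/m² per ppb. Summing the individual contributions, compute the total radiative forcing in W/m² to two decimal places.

CO₂: 5.35 × ln(862/274) = 5.35 × ln(3.14599) = 5.35 × 1.14613 = 6.1318 W/m².
N₂O: 0.120 × (√396 − √272) = 0.120 × (19.8997 − 16.4924) = 0.120 × 3.4073 = 0.4089 W/m².
CCl₄: ΔF = 0.00017 × (105 − 1) = 0.00017 × 104 = 0.0177 W/m².
SF₆: Δ = 20 − 1 = 19 ppt = 0.019 ppb; ΔF = 0.57 × 0.019 = 0.0108 W/m².
Total ΔF = 6.1318 + 0.4089 + 0.0177 + 0.0108 = 6.5692 W/m².

ΔF = 6.57 W/m²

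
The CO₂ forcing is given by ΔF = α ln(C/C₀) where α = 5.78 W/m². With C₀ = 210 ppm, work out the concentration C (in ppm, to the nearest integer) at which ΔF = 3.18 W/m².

Set 5.78 ln(C/210) = 3.18, so ln(C/210) = 3.18/5.78 = 0.55017.
Then C/210 = e^0.55017 = 1.73355, giving C = 210 × 1.73355 = 364.05 ppm.

C ≈ 364 ppm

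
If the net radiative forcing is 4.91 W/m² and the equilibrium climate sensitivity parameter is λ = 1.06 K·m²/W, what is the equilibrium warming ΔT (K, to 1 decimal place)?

ΔT = 5.2 K

ΔT = λ ΔF = 1.06 × 4.91 = 5.2046 K.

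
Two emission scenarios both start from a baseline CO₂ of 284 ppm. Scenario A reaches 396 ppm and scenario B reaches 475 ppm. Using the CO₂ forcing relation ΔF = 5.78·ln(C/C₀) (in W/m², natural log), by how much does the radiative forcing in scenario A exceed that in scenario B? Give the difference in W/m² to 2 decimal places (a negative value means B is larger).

ΔF_A − ΔF_B = -1.05 W/m²

ΔF_A = 5.78 ln(396/284) = 5.78 × 0.33244 = 1.9215 W/m².
ΔF_B = 5.78 ln(475/284) = 5.78 × 0.51434 = 2.9729 W/m².
Difference: 1.9215 − 2.9729 = -1.0514 W/m².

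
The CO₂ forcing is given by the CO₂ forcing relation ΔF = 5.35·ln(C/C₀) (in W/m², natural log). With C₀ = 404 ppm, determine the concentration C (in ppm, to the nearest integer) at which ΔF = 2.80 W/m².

Set 5.35 ln(C/404) = 2.80, so ln(C/404) = 2.80/5.35 = 0.52336.
Then C/404 = e^0.52336 = 1.68769, giving C = 404 × 1.68769 = 681.83 ppm.

C ≈ 682 ppm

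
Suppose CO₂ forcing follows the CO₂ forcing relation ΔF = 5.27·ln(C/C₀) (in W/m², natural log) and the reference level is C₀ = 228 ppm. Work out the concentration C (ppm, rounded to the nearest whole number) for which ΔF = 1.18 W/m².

Set 5.27 ln(C/228) = 1.18, so ln(C/228) = 1.18/5.27 = 0.22391.
Then C/228 = e^0.22391 = 1.25096, giving C = 228 × 1.25096 = 285.22 ppm.

C ≈ 285 ppm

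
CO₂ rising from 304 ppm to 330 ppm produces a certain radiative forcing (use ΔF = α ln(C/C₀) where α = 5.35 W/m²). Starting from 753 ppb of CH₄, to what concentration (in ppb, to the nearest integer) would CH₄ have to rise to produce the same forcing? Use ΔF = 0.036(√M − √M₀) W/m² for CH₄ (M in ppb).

CO₂ forcing: 5.35 × ln(330/304) = 5.35 × 0.082065 = 0.43905 W/m².
Set 0.036(√M − √753) = 0.43905: √M = 0.43905/0.036 + √753 = 12.1958 + 27.4408 = 39.6366.
M = (39.6366)² = 1571.06 ppb.

M ≈ 1571 ppb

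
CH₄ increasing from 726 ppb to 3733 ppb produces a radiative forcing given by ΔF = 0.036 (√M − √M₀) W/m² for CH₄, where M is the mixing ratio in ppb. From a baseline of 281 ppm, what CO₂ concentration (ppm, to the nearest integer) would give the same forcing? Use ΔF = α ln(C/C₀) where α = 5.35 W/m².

C ≈ 354 ppm

CH₄ forcing: 0.036 × (√3733 − √726) = 0.036 × (61.0983 − 26.9444) = 0.036 × 34.1539 = 1.22954 W/m².
Set 5.35 ln(C/281) = 1.22954: ln(C/281) = 1.22954/5.35 = 0.22982, so C = 281 × e^0.22982 = 281 × 1.25837 = 353.60 ppm.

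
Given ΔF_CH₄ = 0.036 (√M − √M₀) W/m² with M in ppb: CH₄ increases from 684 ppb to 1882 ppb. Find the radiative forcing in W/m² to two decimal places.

ΔF = 0.62 W/m²

CH₄: 0.036 × (√1882 − √684) = 0.036 × (43.3820 − 26.1534) = 0.036 × 17.2286 = 0.6202 W/m².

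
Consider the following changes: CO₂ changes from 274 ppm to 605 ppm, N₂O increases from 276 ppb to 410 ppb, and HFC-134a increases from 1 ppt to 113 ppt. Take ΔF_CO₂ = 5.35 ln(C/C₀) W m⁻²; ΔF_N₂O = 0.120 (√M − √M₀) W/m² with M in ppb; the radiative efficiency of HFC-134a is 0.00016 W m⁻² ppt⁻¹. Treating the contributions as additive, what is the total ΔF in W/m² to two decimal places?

ΔF = 4.69 W/m²

CO₂: 5.35 × ln(605/274) = 5.35 × ln(2.20803) = 5.35 × 0.79210 = 4.2377 W/m².
N₂O: 0.120 × (√410 − √276) = 0.120 × (20.2485 − 16.6132) = 0.120 × 3.6353 = 0.4362 W/m².
HFC-134a: ΔF = 0.00016 × (113 − 1) = 0.00016 × 112 = 0.0179 W/m².
Total ΔF = 4.2377 + 0.4362 + 0.0179 = 4.6918 W/m².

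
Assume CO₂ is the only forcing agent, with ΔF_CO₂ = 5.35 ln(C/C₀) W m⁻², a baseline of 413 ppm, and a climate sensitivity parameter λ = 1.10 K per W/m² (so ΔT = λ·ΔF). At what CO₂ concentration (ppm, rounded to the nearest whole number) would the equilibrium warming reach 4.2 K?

C ≈ 843 ppm

Required forcing: ΔF = ΔT/λ = 4.2/1.10 = 3.8182 W/m².
Then ln(C/413) = ΔF/5.35 = 3.8182/5.35 = 0.71368.
So C = 413 × e^0.71368 = 413 × 2.04149 = 843.14 ppm.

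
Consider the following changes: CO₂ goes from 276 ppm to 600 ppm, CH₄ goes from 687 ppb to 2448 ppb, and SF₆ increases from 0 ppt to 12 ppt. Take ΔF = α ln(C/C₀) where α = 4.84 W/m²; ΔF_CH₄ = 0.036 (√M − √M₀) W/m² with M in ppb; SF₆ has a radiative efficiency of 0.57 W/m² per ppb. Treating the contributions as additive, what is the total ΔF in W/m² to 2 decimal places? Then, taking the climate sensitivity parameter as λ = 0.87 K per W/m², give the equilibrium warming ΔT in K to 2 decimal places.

ΔF = 4.60 W/m²; ΔT = 4.00 K

CO₂: 4.84 × ln(600/276) = 4.84 × ln(2.17391) = 4.84 × 0.77653 = 3.7584 W/m².
CH₄: 0.036 × (√2448 − √687) = 0.036 × (49.4773 − 26.2107) = 0.036 × 23.2666 = 0.8376 W/m².
SF₆: Δ = 12 − 0 = 12 ppt = 0.012 ppb; ΔF = 0.57 × 0.012 = 0.0068 W/m².
Total ΔF = 3.7584 + 0.8376 + 0.0068 = 4.6028 W/m².
ΔT = λ ΔF = 0.87 × 4.60 = 4.0020 K.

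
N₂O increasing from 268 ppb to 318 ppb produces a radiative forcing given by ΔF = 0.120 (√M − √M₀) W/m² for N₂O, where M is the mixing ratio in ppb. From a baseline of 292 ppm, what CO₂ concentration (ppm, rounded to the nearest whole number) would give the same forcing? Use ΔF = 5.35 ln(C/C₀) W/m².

C ≈ 302 ppm

N₂O forcing: 0.120 × (√318 − √268) = 0.120 × (17.8326 − 16.3707) = 0.120 × 1.4619 = 0.17543 W/m².
Set 5.35 ln(C/292) = 0.17543: ln(C/292) = 0.17543/5.35 = 0.03279, so C = 292 × e^0.03279 = 292 × 1.03333 = 301.73 ppm.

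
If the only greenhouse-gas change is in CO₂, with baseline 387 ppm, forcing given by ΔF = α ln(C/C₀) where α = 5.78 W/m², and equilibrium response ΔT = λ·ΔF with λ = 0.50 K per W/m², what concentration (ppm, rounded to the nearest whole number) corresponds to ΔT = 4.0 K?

Required forcing: ΔF = ΔT/λ = 4.0/0.50 = 8.0000 W/m².
Then ln(C/387) = ΔF/5.78 = 8.0000/5.78 = 1.38408.
So C = 387 × e^1.38408 = 387 × 3.99115 = 1544.58 ppm.

C ≈ 1545 ppm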